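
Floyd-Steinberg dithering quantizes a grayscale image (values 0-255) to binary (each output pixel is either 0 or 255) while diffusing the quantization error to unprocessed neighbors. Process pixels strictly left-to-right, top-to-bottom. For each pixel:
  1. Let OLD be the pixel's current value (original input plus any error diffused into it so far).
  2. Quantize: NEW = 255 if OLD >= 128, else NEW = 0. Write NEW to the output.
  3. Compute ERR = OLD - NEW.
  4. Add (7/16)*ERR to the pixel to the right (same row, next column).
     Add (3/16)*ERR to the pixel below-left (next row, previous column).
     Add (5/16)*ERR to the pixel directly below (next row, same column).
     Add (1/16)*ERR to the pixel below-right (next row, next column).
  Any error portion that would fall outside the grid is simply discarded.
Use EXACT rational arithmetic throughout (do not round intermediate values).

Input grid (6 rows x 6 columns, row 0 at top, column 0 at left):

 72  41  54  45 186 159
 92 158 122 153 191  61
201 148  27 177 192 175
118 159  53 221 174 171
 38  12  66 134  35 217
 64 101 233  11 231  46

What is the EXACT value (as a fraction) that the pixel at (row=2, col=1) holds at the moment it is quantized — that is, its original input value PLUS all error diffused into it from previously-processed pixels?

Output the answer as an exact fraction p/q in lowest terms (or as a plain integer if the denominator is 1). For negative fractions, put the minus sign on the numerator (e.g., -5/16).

(0,0): OLD=72 → NEW=0, ERR=72
(0,1): OLD=145/2 → NEW=0, ERR=145/2
(0,2): OLD=2743/32 → NEW=0, ERR=2743/32
(0,3): OLD=42241/512 → NEW=0, ERR=42241/512
(0,4): OLD=1819399/8192 → NEW=255, ERR=-269561/8192
(0,5): OLD=18953521/131072 → NEW=255, ERR=-14469839/131072
(1,0): OLD=4099/32 → NEW=255, ERR=-4061/32
(1,1): OLD=37301/256 → NEW=255, ERR=-27979/256
(1,2): OLD=991001/8192 → NEW=0, ERR=991001/8192
(1,3): OLD=7565957/32768 → NEW=255, ERR=-789883/32768
(1,4): OLD=324278607/2097152 → NEW=255, ERR=-210495153/2097152
(1,5): OLD=-653240455/33554432 → NEW=0, ERR=-653240455/33554432
(2,0): OLD=576919/4096 → NEW=255, ERR=-467561/4096
(2,1): OLD=10309549/131072 → NEW=0, ERR=10309549/131072
Target (2,1): original=148, with diffused error = 10309549/131072

Answer: 10309549/131072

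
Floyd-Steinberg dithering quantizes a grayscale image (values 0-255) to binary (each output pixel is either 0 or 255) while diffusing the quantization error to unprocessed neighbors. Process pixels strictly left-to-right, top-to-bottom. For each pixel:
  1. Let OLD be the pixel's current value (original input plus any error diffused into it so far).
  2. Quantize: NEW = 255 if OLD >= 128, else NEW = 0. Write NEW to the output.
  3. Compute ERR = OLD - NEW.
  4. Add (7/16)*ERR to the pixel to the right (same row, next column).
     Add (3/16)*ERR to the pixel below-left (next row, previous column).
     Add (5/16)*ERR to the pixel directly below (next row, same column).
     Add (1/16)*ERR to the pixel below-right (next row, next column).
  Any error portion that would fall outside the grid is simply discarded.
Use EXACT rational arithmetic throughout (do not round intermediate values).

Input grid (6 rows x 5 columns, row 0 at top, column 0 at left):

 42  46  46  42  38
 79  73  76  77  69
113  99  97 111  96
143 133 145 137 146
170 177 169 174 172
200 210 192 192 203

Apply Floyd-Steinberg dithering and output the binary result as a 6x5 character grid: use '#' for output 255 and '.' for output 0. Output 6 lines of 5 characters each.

(0,0): OLD=42 → NEW=0, ERR=42
(0,1): OLD=515/8 → NEW=0, ERR=515/8
(0,2): OLD=9493/128 → NEW=0, ERR=9493/128
(0,3): OLD=152467/2048 → NEW=0, ERR=152467/2048
(0,4): OLD=2312453/32768 → NEW=0, ERR=2312453/32768
(1,0): OLD=13337/128 → NEW=0, ERR=13337/128
(1,1): OLD=158959/1024 → NEW=255, ERR=-102161/1024
(1,2): OLD=2408795/32768 → NEW=0, ERR=2408795/32768
(1,3): OLD=19699167/131072 → NEW=255, ERR=-13724193/131072
(1,4): OLD=104641085/2097152 → NEW=0, ERR=104641085/2097152
(2,0): OLD=2078389/16384 → NEW=0, ERR=2078389/16384
(2,1): OLD=75296855/524288 → NEW=255, ERR=-58396585/524288
(2,2): OLD=380625733/8388608 → NEW=0, ERR=380625733/8388608
(2,3): OLD=15043150719/134217728 → NEW=0, ERR=15043150719/134217728
(2,4): OLD=330892058809/2147483648 → NEW=255, ERR=-216716271431/2147483648
(3,0): OLD=1356923429/8388608 → NEW=255, ERR=-782171611/8388608
(3,1): OLD=4955021057/67108864 → NEW=0, ERR=4955021057/67108864
(3,2): OLD=441385408795/2147483648 → NEW=255, ERR=-106222921445/2147483648
(3,3): OLD=576808392147/4294967296 → NEW=255, ERR=-518408268333/4294967296
(3,4): OLD=4718403833823/68719476736 → NEW=0, ERR=4718403833823/68719476736
(4,0): OLD=166114308811/1073741824 → NEW=255, ERR=-107689856309/1073741824
(4,1): OLD=4847914375179/34359738368 → NEW=255, ERR=-3913818908661/34359738368
(4,2): OLD=47109338812037/549755813888 → NEW=0, ERR=47109338812037/549755813888
(4,3): OLD=1614552889937163/8796093022208 → NEW=255, ERR=-628450830725877/8796093022208
(4,4): OLD=21765770502136013/140737488355328 → NEW=255, ERR=-14122289028472627/140737488355328
(5,0): OLD=80979329042177/549755813888 → NEW=255, ERR=-59208403499263/549755813888
(5,1): OLD=602903003740931/4398046511104 → NEW=255, ERR=-518598856590589/4398046511104
(5,2): OLD=20642670744122843/140737488355328 → NEW=255, ERR=-15245388786485797/140737488355328
(5,3): OLD=61261224978640117/562949953421312 → NEW=0, ERR=61261224978640117/562949953421312
(5,4): OLD=1934623389826993527/9007199254740992 → NEW=255, ERR=-362212420131959433/9007199254740992
Row 0: .....
Row 1: .#.#.
Row 2: .#..#
Row 3: #.##.
Row 4: ##.##
Row 5: ###.#

Answer: .....
.#.#.
.#..#
#.##.
##.##
###.#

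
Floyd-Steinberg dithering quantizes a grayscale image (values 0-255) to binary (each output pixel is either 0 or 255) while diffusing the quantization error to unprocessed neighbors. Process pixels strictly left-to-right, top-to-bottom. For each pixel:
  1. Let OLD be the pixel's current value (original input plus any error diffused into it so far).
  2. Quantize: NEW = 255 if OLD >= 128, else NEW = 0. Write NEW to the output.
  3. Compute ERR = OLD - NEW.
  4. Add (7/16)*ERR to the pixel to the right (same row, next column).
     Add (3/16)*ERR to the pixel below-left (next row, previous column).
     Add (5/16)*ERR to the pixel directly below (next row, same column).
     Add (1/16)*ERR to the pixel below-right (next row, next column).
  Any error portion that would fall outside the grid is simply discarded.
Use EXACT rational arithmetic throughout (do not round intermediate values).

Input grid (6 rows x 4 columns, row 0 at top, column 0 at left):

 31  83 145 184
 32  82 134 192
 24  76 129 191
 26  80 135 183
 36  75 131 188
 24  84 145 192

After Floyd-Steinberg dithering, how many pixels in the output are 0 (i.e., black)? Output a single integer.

(0,0): OLD=31 → NEW=0, ERR=31
(0,1): OLD=1545/16 → NEW=0, ERR=1545/16
(0,2): OLD=47935/256 → NEW=255, ERR=-17345/256
(0,3): OLD=632249/4096 → NEW=255, ERR=-412231/4096
(1,0): OLD=15307/256 → NEW=0, ERR=15307/256
(1,1): OLD=261261/2048 → NEW=0, ERR=261261/2048
(1,2): OLD=10210705/65536 → NEW=255, ERR=-6500975/65536
(1,3): OLD=118400967/1048576 → NEW=0, ERR=118400967/1048576
(2,0): OLD=2182495/32768 → NEW=0, ERR=2182495/32768
(2,1): OLD=136464133/1048576 → NEW=255, ERR=-130922747/1048576
(2,2): OLD=152086521/2097152 → NEW=0, ERR=152086521/2097152
(2,3): OLD=8449480629/33554432 → NEW=255, ERR=-106899531/33554432
(3,0): OLD=392638575/16777216 → NEW=0, ERR=392638575/16777216
(3,1): OLD=18517000689/268435456 → NEW=0, ERR=18517000689/268435456
(3,2): OLD=770693151247/4294967296 → NEW=255, ERR=-324523509233/4294967296
(3,3): OLD=10547057173225/68719476736 → NEW=255, ERR=-6976409394455/68719476736
(4,0): OLD=241580910723/4294967296 → NEW=0, ERR=241580910723/4294967296
(4,1): OLD=3726666066441/34359738368 → NEW=0, ERR=3726666066441/34359738368
(4,2): OLD=154058591423209/1099511627776 → NEW=255, ERR=-126316873659671/1099511627776
(4,3): OLD=1781922090812463/17592186044416 → NEW=0, ERR=1781922090812463/17592186044416
(5,0): OLD=34037374161555/549755813888 → NEW=0, ERR=34037374161555/549755813888
(5,1): OLD=2233427528789349/17592186044416 → NEW=0, ERR=2233427528789349/17592186044416
(5,2): OLD=1674885429070377/8796093022208 → NEW=255, ERR=-568118291592663/8796093022208
(5,3): OLD=52978079921656249/281474976710656 → NEW=255, ERR=-18798039139561031/281474976710656
Output grid:
  Row 0: ..##  (2 black, running=2)
  Row 1: ..#.  (3 black, running=5)
  Row 2: .#.#  (2 black, running=7)
  Row 3: ..##  (2 black, running=9)
  Row 4: ..#.  (3 black, running=12)
  Row 5: ..##  (2 black, running=14)

Answer: 14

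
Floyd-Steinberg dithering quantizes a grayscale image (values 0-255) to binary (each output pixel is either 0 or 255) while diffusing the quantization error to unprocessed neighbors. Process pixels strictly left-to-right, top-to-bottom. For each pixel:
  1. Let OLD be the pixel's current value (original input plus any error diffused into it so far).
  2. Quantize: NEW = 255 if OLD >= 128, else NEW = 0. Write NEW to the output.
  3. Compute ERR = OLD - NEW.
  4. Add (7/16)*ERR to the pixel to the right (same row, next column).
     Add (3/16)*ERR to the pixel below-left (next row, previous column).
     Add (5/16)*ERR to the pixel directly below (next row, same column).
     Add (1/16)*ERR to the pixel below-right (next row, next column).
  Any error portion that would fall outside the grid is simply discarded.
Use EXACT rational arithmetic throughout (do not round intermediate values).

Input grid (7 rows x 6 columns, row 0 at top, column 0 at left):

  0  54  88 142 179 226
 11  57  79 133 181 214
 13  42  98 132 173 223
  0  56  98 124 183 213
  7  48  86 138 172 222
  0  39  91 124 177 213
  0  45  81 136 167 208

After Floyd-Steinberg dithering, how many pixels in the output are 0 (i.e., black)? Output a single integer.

Answer: 24

Derivation:
(0,0): OLD=0 → NEW=0, ERR=0
(0,1): OLD=54 → NEW=0, ERR=54
(0,2): OLD=893/8 → NEW=0, ERR=893/8
(0,3): OLD=24427/128 → NEW=255, ERR=-8213/128
(0,4): OLD=309101/2048 → NEW=255, ERR=-213139/2048
(0,5): OLD=5913595/32768 → NEW=255, ERR=-2442245/32768
(1,0): OLD=169/8 → NEW=0, ERR=169/8
(1,1): OLD=6659/64 → NEW=0, ERR=6659/64
(1,2): OLD=308731/2048 → NEW=255, ERR=-213509/2048
(1,3): OLD=448933/8192 → NEW=0, ERR=448933/8192
(1,4): OLD=80985869/524288 → NEW=255, ERR=-52707571/524288
(1,5): OLD=1176265931/8388608 → NEW=255, ERR=-962829109/8388608
(2,0): OLD=40049/1024 → NEW=0, ERR=40049/1024
(2,1): OLD=2405119/32768 → NEW=0, ERR=2405119/32768
(2,2): OLD=59931941/524288 → NEW=0, ERR=59931941/524288
(2,3): OLD=728848693/4194304 → NEW=255, ERR=-340698827/4194304
(2,4): OLD=11804497751/134217728 → NEW=0, ERR=11804497751/134217728
(2,5): OLD=471000870865/2147483648 → NEW=255, ERR=-76607459375/2147483648
(3,0): OLD=13623197/524288 → NEW=0, ERR=13623197/524288
(3,1): OLD=478917429/4194304 → NEW=0, ERR=478917429/4194304
(3,2): OLD=5806063533/33554432 → NEW=255, ERR=-2750316627/33554432
(3,3): OLD=185523364625/2147483648 → NEW=0, ERR=185523364625/2147483648
(3,4): OLD=4063297658125/17179869184 → NEW=255, ERR=-317568983795/17179869184
(3,5): OLD=54772688629635/274877906944 → NEW=255, ERR=-15321177641085/274877906944
(4,0): OLD=2451442215/67108864 → NEW=0, ERR=2451442215/67108864
(4,1): OLD=92254966831/1073741824 → NEW=0, ERR=92254966831/1073741824
(4,2): OLD=4168181532165/34359738368 → NEW=0, ERR=4168181532165/34359738368
(4,3): OLD=115163704082881/549755813888 → NEW=255, ERR=-25024028458559/549755813888
(4,4): OLD=1242515678700153/8796093022208 → NEW=255, ERR=-1000488041962887/8796093022208
(4,5): OLD=21626322378865967/140737488355328 → NEW=255, ERR=-14261737151742673/140737488355328
(5,0): OLD=472880277693/17179869184 → NEW=0, ERR=472880277693/17179869184
(5,1): OLD=56581278332869/549755813888 → NEW=0, ERR=56581278332869/549755813888
(5,2): OLD=751065196783003/4398046511104 → NEW=255, ERR=-370436663548517/4398046511104
(5,3): OLD=8329003336042293/140737488355328 → NEW=0, ERR=8329003336042293/140737488355328
(5,4): OLD=20477574017308429/140737488355328 → NEW=255, ERR=-15410485513300211/140737488355328
(5,5): OLD=142221733645868395/1125899906842624 → NEW=0, ERR=142221733645868395/1125899906842624
(6,0): OLD=245404679429487/8796093022208 → NEW=0, ERR=245404679429487/8796093022208
(6,1): OLD=10597016719513403/140737488355328 → NEW=0, ERR=10597016719513403/140737488355328
(6,2): OLD=59194213259669383/562949953421312 → NEW=0, ERR=59194213259669383/562949953421312
(6,3): OLD=1573576939089493745/9007199254740992 → NEW=255, ERR=-723258870869459215/9007199254740992
(6,4): OLD=18019446769333196831/144115188075855872 → NEW=0, ERR=18019446769333196831/144115188075855872
(6,5): OLD=680993045669517076569/2305843009213693952 → NEW=255, ERR=93003078320025118809/2305843009213693952
Output grid:
  Row 0: ...###  (3 black, running=3)
  Row 1: ..#.##  (3 black, running=6)
  Row 2: ...#.#  (4 black, running=10)
  Row 3: ..#.##  (3 black, running=13)
  Row 4: ...###  (3 black, running=16)
  Row 5: ..#.#.  (4 black, running=20)
  Row 6: ...#.#  (4 black, running=24)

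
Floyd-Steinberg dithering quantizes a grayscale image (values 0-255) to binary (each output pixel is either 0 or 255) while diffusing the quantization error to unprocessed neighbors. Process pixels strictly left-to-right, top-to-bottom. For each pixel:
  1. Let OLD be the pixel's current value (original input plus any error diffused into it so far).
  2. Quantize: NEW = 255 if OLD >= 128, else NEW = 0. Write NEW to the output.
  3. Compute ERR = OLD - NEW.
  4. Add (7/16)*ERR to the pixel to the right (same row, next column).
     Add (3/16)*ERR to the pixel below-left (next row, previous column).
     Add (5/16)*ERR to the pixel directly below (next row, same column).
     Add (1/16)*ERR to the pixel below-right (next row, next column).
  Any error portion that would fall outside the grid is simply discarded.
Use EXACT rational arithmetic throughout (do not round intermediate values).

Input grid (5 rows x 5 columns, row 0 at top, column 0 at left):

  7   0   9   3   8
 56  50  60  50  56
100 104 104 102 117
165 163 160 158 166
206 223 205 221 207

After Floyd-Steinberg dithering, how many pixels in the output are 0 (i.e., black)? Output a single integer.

Answer: 14

Derivation:
(0,0): OLD=7 → NEW=0, ERR=7
(0,1): OLD=49/16 → NEW=0, ERR=49/16
(0,2): OLD=2647/256 → NEW=0, ERR=2647/256
(0,3): OLD=30817/4096 → NEW=0, ERR=30817/4096
(0,4): OLD=740007/65536 → NEW=0, ERR=740007/65536
(1,0): OLD=15043/256 → NEW=0, ERR=15043/256
(1,1): OLD=161877/2048 → NEW=0, ERR=161877/2048
(1,2): OLD=6515193/65536 → NEW=0, ERR=6515193/65536
(1,3): OLD=25849541/262144 → NEW=0, ERR=25849541/262144
(1,4): OLD=432600239/4194304 → NEW=0, ERR=432600239/4194304
(2,0): OLD=4364151/32768 → NEW=255, ERR=-3991689/32768
(2,1): OLD=102465165/1048576 → NEW=0, ERR=102465165/1048576
(2,2): OLD=3376377575/16777216 → NEW=255, ERR=-901812505/16777216
(2,3): OLD=36198674373/268435456 → NEW=255, ERR=-32252366907/268435456
(2,4): OLD=441646611747/4294967296 → NEW=0, ERR=441646611747/4294967296
(3,0): OLD=2436965895/16777216 → NEW=255, ERR=-1841224185/16777216
(3,1): OLD=17157220475/134217728 → NEW=0, ERR=17157220475/134217728
(3,2): OLD=784724835129/4294967296 → NEW=255, ERR=-310491825351/4294967296
(3,3): OLD=899765128529/8589934592 → NEW=0, ERR=899765128529/8589934592
(3,4): OLD=32497612552501/137438953472 → NEW=255, ERR=-2549320582859/137438953472
(4,0): OLD=420204325513/2147483648 → NEW=255, ERR=-127404004727/2147483648
(4,1): OLD=14883113654537/68719476736 → NEW=255, ERR=-2640352913143/68719476736
(4,2): OLD=212456927241895/1099511627776 → NEW=255, ERR=-67918537840985/1099511627776
(4,3): OLD=3847623431909129/17592186044416 → NEW=255, ERR=-638384009416951/17592186044416
(4,4): OLD=54007785923384767/281474976710656 → NEW=255, ERR=-17768333137832513/281474976710656
Output grid:
  Row 0: .....  (5 black, running=5)
  Row 1: .....  (5 black, running=10)
  Row 2: #.##.  (2 black, running=12)
  Row 3: #.#.#  (2 black, running=14)
  Row 4: #####  (0 black, running=14)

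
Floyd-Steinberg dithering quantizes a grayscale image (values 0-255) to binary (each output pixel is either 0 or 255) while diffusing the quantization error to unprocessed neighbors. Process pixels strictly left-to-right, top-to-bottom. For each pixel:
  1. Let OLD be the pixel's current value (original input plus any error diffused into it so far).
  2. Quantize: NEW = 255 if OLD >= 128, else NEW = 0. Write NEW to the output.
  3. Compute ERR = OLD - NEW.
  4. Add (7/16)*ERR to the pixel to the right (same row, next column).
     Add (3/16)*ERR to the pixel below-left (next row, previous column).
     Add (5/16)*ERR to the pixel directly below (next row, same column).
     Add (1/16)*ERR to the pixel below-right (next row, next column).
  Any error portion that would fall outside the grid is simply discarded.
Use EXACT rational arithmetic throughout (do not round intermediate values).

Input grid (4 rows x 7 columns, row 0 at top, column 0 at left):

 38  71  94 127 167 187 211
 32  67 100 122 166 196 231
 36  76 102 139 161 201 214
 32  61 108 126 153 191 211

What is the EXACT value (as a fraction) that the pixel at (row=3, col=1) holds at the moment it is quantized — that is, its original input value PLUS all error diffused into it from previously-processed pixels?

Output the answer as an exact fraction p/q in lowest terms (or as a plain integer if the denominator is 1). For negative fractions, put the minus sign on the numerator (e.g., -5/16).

(0,0): OLD=38 → NEW=0, ERR=38
(0,1): OLD=701/8 → NEW=0, ERR=701/8
(0,2): OLD=16939/128 → NEW=255, ERR=-15701/128
(0,3): OLD=150189/2048 → NEW=0, ERR=150189/2048
(0,4): OLD=6523579/32768 → NEW=255, ERR=-1832261/32768
(0,5): OLD=85216029/524288 → NEW=255, ERR=-48477411/524288
(0,6): OLD=1430654411/8388608 → NEW=255, ERR=-708440629/8388608
(1,0): OLD=7719/128 → NEW=0, ERR=7719/128
(1,1): OLD=102545/1024 → NEW=0, ERR=102545/1024
(1,2): OLD=4086373/32768 → NEW=0, ERR=4086373/32768
(1,3): OLD=23766657/131072 → NEW=255, ERR=-9656703/131072
(1,4): OLD=868556515/8388608 → NEW=0, ERR=868556515/8388608
(1,5): OLD=12956998355/67108864 → NEW=255, ERR=-4155761965/67108864
(1,6): OLD=184401293821/1073741824 → NEW=255, ERR=-89402871299/1073741824
(2,0): OLD=1206219/16384 → NEW=0, ERR=1206219/16384
(2,1): OLD=87375337/524288 → NEW=255, ERR=-46318103/524288
(2,2): OLD=794943739/8388608 → NEW=0, ERR=794943739/8388608
(2,3): OLD=12391253219/67108864 → NEW=255, ERR=-4721507101/67108864
(2,4): OLD=78576313363/536870912 → NEW=255, ERR=-58325769197/536870912
(2,5): OLD=2147098600049/17179869184 → NEW=0, ERR=2147098600049/17179869184
(2,6): OLD=65637457519399/274877906944 → NEW=255, ERR=-4456408751321/274877906944
(3,0): OLD=322476187/8388608 → NEW=0, ERR=322476187/8388608
(3,1): OLD=4870790911/67108864 → NEW=0, ERR=4870790911/67108864
Target (3,1): original=61, with diffused error = 4870790911/67108864

Answer: 4870790911/67108864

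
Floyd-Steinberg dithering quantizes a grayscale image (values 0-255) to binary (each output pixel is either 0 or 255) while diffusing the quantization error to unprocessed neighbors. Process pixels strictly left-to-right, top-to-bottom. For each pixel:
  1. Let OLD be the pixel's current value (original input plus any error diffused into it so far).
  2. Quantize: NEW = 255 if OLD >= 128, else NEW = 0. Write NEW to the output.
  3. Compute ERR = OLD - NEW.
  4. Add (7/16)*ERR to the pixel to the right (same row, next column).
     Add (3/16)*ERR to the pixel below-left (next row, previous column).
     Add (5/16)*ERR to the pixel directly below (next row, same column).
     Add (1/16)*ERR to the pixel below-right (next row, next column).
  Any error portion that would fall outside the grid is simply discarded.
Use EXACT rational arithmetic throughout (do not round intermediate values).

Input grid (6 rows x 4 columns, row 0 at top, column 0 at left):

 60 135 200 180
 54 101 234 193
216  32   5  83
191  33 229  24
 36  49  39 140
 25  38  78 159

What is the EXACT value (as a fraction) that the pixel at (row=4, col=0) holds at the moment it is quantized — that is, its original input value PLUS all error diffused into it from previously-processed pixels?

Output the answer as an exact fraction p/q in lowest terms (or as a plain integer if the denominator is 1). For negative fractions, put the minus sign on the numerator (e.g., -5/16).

Answer: 24197497987/1073741824

Derivation:
(0,0): OLD=60 → NEW=0, ERR=60
(0,1): OLD=645/4 → NEW=255, ERR=-375/4
(0,2): OLD=10175/64 → NEW=255, ERR=-6145/64
(0,3): OLD=141305/1024 → NEW=255, ERR=-119815/1024
(1,0): OLD=3531/64 → NEW=0, ERR=3531/64
(1,1): OLD=41773/512 → NEW=0, ERR=41773/512
(1,2): OLD=3471633/16384 → NEW=255, ERR=-706287/16384
(1,3): OLD=34491463/262144 → NEW=255, ERR=-32355257/262144
(2,0): OLD=2036031/8192 → NEW=255, ERR=-52929/8192
(2,1): OLD=13116357/262144 → NEW=0, ERR=13116357/262144
(2,2): OLD=-2424367/524288 → NEW=0, ERR=-2424367/524288
(2,3): OLD=333130141/8388608 → NEW=0, ERR=333130141/8388608
(3,0): OLD=831992495/4194304 → NEW=255, ERR=-237555025/4194304
(3,1): OLD=1515731441/67108864 → NEW=0, ERR=1515731441/67108864
(3,2): OLD=266298313679/1073741824 → NEW=255, ERR=-7505851441/1073741824
(3,3): OLD=568014086953/17179869184 → NEW=0, ERR=568014086953/17179869184
(4,0): OLD=24197497987/1073741824 → NEW=0, ERR=24197497987/1073741824
Target (4,0): original=36, with diffused error = 24197497987/1073741824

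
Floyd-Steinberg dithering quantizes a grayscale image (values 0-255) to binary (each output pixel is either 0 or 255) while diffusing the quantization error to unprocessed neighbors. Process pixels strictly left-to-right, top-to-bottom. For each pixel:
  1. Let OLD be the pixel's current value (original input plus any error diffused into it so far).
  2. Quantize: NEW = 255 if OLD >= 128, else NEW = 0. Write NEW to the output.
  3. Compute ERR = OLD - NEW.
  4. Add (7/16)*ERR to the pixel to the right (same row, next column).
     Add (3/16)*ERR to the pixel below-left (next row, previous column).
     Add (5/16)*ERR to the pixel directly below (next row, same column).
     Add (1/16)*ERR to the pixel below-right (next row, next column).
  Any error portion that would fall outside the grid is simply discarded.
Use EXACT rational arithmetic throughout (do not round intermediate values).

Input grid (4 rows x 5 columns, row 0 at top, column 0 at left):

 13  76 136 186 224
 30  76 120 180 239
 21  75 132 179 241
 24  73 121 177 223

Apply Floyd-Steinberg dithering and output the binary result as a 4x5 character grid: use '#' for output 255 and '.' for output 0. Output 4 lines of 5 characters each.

(0,0): OLD=13 → NEW=0, ERR=13
(0,1): OLD=1307/16 → NEW=0, ERR=1307/16
(0,2): OLD=43965/256 → NEW=255, ERR=-21315/256
(0,3): OLD=612651/4096 → NEW=255, ERR=-431829/4096
(0,4): OLD=11657261/65536 → NEW=255, ERR=-5054419/65536
(1,0): OLD=12641/256 → NEW=0, ERR=12641/256
(1,1): OLD=221863/2048 → NEW=0, ERR=221863/2048
(1,2): OLD=8304307/65536 → NEW=0, ERR=8304307/65536
(1,3): OLD=47926903/262144 → NEW=255, ERR=-18919817/262144
(1,4): OLD=741274501/4194304 → NEW=255, ERR=-328273019/4194304
(2,0): OLD=1859357/32768 → NEW=0, ERR=1859357/32768
(2,1): OLD=168321295/1048576 → NEW=255, ERR=-99065585/1048576
(2,2): OLD=2072034029/16777216 → NEW=0, ERR=2072034029/16777216
(2,3): OLD=54686469751/268435456 → NEW=255, ERR=-13764571529/268435456
(2,4): OLD=814313858945/4294967296 → NEW=255, ERR=-280902801535/4294967296
(3,0): OLD=402953549/16777216 → NEW=0, ERR=402953549/16777216
(3,1): OLD=10829654601/134217728 → NEW=0, ERR=10829654601/134217728
(3,2): OLD=770414425203/4294967296 → NEW=255, ERR=-324802235277/4294967296
(3,3): OLD=1059537289979/8589934592 → NEW=0, ERR=1059537289979/8589934592
(3,4): OLD=34816153349831/137438953472 → NEW=255, ERR=-230779785529/137438953472
Row 0: ..###
Row 1: ...##
Row 2: .#.##
Row 3: ..#.#

Answer: ..###
...##
.#.##
..#.#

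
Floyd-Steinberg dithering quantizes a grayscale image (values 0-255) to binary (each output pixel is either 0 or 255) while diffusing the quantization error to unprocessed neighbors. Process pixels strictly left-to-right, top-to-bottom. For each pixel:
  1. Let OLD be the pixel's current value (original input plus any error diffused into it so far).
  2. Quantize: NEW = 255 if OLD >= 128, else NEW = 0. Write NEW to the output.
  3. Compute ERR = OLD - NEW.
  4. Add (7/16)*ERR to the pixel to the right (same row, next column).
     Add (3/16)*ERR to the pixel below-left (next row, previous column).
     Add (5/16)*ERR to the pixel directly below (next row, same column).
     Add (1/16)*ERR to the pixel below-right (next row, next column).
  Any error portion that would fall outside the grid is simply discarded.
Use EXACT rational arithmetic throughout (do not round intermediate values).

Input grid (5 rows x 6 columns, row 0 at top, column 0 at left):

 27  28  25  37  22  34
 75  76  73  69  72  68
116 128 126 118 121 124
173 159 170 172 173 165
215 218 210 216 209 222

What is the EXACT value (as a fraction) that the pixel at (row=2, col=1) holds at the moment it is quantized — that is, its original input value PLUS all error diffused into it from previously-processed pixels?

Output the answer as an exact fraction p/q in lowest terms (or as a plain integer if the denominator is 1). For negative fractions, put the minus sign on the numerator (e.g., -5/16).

(0,0): OLD=27 → NEW=0, ERR=27
(0,1): OLD=637/16 → NEW=0, ERR=637/16
(0,2): OLD=10859/256 → NEW=0, ERR=10859/256
(0,3): OLD=227565/4096 → NEW=0, ERR=227565/4096
(0,4): OLD=3034747/65536 → NEW=0, ERR=3034747/65536
(0,5): OLD=56894813/1048576 → NEW=0, ERR=56894813/1048576
(1,0): OLD=23271/256 → NEW=0, ERR=23271/256
(1,1): OLD=282321/2048 → NEW=255, ERR=-239919/2048
(1,2): OLD=3139749/65536 → NEW=0, ERR=3139749/65536
(1,3): OLD=31104833/262144 → NEW=0, ERR=31104833/262144
(1,4): OLD=2550615715/16777216 → NEW=255, ERR=-1727574365/16777216
(1,5): OLD=11489070725/268435456 → NEW=0, ERR=11489070725/268435456
(2,0): OLD=4012171/32768 → NEW=0, ERR=4012171/32768
(2,1): OLD=167377705/1048576 → NEW=255, ERR=-100009175/1048576
Target (2,1): original=128, with diffused error = 167377705/1048576

Answer: 167377705/1048576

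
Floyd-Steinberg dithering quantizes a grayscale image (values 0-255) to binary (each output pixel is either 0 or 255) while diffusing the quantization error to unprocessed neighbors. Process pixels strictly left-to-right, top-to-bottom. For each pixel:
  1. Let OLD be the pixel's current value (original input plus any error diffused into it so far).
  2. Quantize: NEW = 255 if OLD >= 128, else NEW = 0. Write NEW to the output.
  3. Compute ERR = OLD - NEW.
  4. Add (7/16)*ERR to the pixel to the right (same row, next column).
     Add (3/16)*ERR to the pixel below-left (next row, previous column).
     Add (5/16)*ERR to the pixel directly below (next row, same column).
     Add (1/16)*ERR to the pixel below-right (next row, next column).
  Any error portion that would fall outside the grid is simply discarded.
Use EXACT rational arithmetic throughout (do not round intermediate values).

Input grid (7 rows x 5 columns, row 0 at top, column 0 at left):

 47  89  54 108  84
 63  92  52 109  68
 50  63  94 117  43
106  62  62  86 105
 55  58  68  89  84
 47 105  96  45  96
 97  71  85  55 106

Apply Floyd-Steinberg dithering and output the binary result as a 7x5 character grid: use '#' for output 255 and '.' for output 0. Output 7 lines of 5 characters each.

(0,0): OLD=47 → NEW=0, ERR=47
(0,1): OLD=1753/16 → NEW=0, ERR=1753/16
(0,2): OLD=26095/256 → NEW=0, ERR=26095/256
(0,3): OLD=625033/4096 → NEW=255, ERR=-419447/4096
(0,4): OLD=2568895/65536 → NEW=0, ERR=2568895/65536
(1,0): OLD=25147/256 → NEW=0, ERR=25147/256
(1,1): OLD=391709/2048 → NEW=255, ERR=-130531/2048
(1,2): OLD=2858465/65536 → NEW=0, ERR=2858465/65536
(1,3): OLD=28783821/262144 → NEW=0, ERR=28783821/262144
(1,4): OLD=511232711/4194304 → NEW=0, ERR=511232711/4194304
(2,0): OLD=2252687/32768 → NEW=0, ERR=2252687/32768
(2,1): OLD=91725973/1048576 → NEW=0, ERR=91725973/1048576
(2,2): OLD=2726391295/16777216 → NEW=255, ERR=-1551798785/16777216
(2,3): OLD=36621739149/268435456 → NEW=255, ERR=-31829302131/268435456
(2,4): OLD=154947579035/4294967296 → NEW=0, ERR=154947579035/4294967296
(3,0): OLD=2413992735/16777216 → NEW=255, ERR=-1864197345/16777216
(3,1): OLD=3714837043/134217728 → NEW=0, ERR=3714837043/134217728
(3,2): OLD=122145730849/4294967296 → NEW=0, ERR=122145730849/4294967296
(3,3): OLD=535766649113/8589934592 → NEW=0, ERR=535766649113/8589934592
(3,4): OLD=18712394780509/137438953472 → NEW=255, ERR=-16334538354851/137438953472
(4,0): OLD=54688217969/2147483648 → NEW=0, ERR=54688217969/2147483648
(4,1): OLD=5234941301361/68719476736 → NEW=0, ERR=5234941301361/68719476736
(4,2): OLD=135943434410943/1099511627776 → NEW=0, ERR=135943434410943/1099511627776
(4,3): OLD=2499439640842865/17592186044416 → NEW=255, ERR=-1986567800483215/17592186044416
(4,4): OLD=381068990591383/281474976710656 → NEW=0, ERR=381068990591383/281474976710656
(5,0): OLD=76131985284595/1099511627776 → NEW=0, ERR=76131985284595/1099511627776
(5,1): OLD=1617364703298841/8796093022208 → NEW=255, ERR=-625639017364199/8796093022208
(5,2): OLD=24518567845698401/281474976710656 → NEW=0, ERR=24518567845698401/281474976710656
(5,3): OLD=62827815073469871/1125899906842624 → NEW=0, ERR=62827815073469871/1125899906842624
(5,4): OLD=2049658003005461461/18014398509481984 → NEW=0, ERR=2049658003005461461/18014398509481984
(6,0): OLD=14819898729758019/140737488355328 → NEW=0, ERR=14819898729758019/140737488355328
(6,1): OLD=520177404751597165/4503599627370496 → NEW=0, ERR=520177404751597165/4503599627370496
(6,2): OLD=12161229358132095359/72057594037927936 → NEW=255, ERR=-6213457121539528321/72057594037927936
(6,3): OLD=70894033130674572341/1152921504606846976 → NEW=0, ERR=70894033130674572341/1152921504606846976
(6,4): OLD=3171839347324915293107/18446744073709551616 → NEW=255, ERR=-1532080391471020368973/18446744073709551616
Row 0: ...#.
Row 1: .#...
Row 2: ..##.
Row 3: #...#
Row 4: ...#.
Row 5: .#...
Row 6: ..#.#

Answer: ...#.
.#...
..##.
#...#
...#.
.#...
..#.#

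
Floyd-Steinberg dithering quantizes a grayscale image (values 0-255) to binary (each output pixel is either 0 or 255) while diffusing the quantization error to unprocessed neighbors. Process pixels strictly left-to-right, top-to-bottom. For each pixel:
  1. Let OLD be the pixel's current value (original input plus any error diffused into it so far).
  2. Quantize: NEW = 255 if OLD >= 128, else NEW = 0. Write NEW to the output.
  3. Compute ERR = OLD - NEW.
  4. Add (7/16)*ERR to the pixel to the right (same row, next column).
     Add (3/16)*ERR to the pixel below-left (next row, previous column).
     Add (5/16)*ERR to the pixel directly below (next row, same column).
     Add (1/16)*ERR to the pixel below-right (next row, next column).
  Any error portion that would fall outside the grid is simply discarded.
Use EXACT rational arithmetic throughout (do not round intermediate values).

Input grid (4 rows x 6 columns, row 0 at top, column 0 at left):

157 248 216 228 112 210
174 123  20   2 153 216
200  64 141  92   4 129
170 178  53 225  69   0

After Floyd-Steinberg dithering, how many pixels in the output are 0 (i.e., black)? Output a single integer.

(0,0): OLD=157 → NEW=255, ERR=-98
(0,1): OLD=1641/8 → NEW=255, ERR=-399/8
(0,2): OLD=24855/128 → NEW=255, ERR=-7785/128
(0,3): OLD=412449/2048 → NEW=255, ERR=-109791/2048
(0,4): OLD=2901479/32768 → NEW=0, ERR=2901479/32768
(0,5): OLD=130410833/524288 → NEW=255, ERR=-3282607/524288
(1,0): OLD=17155/128 → NEW=255, ERR=-15485/128
(1,1): OLD=37845/1024 → NEW=0, ERR=37845/1024
(1,2): OLD=130873/32768 → NEW=0, ERR=130873/32768
(1,3): OLD=-26779/131072 → NEW=0, ERR=-26779/131072
(1,4): OLD=1476871215/8388608 → NEW=255, ERR=-662223825/8388608
(1,5): OLD=24835632537/134217728 → NEW=255, ERR=-9389888103/134217728
(2,0): OLD=2770935/16384 → NEW=255, ERR=-1406985/16384
(2,1): OLD=16340301/524288 → NEW=0, ERR=16340301/524288
(2,2): OLD=1326700967/8388608 → NEW=255, ERR=-812394073/8388608
(2,3): OLD=2349767599/67108864 → NEW=0, ERR=2349767599/67108864
(2,4): OLD=-39688311027/2147483648 → NEW=0, ERR=-39688311027/2147483648
(2,5): OLD=3233867724843/34359738368 → NEW=0, ERR=3233867724843/34359738368
(3,0): OLD=1249966663/8388608 → NEW=255, ERR=-889128377/8388608
(3,1): OLD=7908261243/67108864 → NEW=0, ERR=7908261243/67108864
(3,2): OLD=44455621889/536870912 → NEW=0, ERR=44455621889/536870912
(3,3): OLD=9024623545763/34359738368 → NEW=255, ERR=262890261923/34359738368
(3,4): OLD=23751501147395/274877906944 → NEW=0, ERR=23751501147395/274877906944
(3,5): OLD=290535113214029/4398046511104 → NEW=0, ERR=290535113214029/4398046511104
Output grid:
  Row 0: ####.#  (1 black, running=1)
  Row 1: #...##  (3 black, running=4)
  Row 2: #.#...  (4 black, running=8)
  Row 3: #..#..  (4 black, running=12)

Answer: 12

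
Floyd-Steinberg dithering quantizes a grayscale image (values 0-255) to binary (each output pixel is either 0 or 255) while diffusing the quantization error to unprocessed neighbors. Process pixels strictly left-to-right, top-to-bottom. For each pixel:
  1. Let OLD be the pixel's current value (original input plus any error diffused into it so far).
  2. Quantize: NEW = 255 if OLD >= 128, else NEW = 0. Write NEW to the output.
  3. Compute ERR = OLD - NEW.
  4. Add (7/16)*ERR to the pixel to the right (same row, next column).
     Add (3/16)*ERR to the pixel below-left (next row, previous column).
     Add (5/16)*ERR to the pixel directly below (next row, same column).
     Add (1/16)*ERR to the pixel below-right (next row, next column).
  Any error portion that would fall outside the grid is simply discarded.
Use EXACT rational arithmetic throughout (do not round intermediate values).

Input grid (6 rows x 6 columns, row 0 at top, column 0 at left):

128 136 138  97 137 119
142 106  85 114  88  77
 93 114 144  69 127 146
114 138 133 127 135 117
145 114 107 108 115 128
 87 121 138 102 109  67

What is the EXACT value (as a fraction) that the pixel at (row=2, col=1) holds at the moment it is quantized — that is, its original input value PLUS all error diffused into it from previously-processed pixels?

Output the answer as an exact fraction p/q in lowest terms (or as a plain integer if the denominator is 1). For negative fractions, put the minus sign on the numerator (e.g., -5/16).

(0,0): OLD=128 → NEW=255, ERR=-127
(0,1): OLD=1287/16 → NEW=0, ERR=1287/16
(0,2): OLD=44337/256 → NEW=255, ERR=-20943/256
(0,3): OLD=250711/4096 → NEW=0, ERR=250711/4096
(0,4): OLD=10733409/65536 → NEW=255, ERR=-5978271/65536
(0,5): OLD=82932647/1048576 → NEW=0, ERR=82932647/1048576
(1,0): OLD=30053/256 → NEW=0, ERR=30053/256
(1,1): OLD=326083/2048 → NEW=255, ERR=-196157/2048
(1,2): OLD=2230527/65536 → NEW=0, ERR=2230527/65536
(1,3): OLD=32978003/262144 → NEW=0, ERR=32978003/262144
(1,4): OLD=2234497369/16777216 → NEW=255, ERR=-2043692711/16777216
(1,5): OLD=11467855519/268435456 → NEW=0, ERR=11467855519/268435456
(2,0): OLD=3661073/32768 → NEW=0, ERR=3661073/32768
(2,1): OLD=153792715/1048576 → NEW=255, ERR=-113594165/1048576
Target (2,1): original=114, with diffused error = 153792715/1048576

Answer: 153792715/1048576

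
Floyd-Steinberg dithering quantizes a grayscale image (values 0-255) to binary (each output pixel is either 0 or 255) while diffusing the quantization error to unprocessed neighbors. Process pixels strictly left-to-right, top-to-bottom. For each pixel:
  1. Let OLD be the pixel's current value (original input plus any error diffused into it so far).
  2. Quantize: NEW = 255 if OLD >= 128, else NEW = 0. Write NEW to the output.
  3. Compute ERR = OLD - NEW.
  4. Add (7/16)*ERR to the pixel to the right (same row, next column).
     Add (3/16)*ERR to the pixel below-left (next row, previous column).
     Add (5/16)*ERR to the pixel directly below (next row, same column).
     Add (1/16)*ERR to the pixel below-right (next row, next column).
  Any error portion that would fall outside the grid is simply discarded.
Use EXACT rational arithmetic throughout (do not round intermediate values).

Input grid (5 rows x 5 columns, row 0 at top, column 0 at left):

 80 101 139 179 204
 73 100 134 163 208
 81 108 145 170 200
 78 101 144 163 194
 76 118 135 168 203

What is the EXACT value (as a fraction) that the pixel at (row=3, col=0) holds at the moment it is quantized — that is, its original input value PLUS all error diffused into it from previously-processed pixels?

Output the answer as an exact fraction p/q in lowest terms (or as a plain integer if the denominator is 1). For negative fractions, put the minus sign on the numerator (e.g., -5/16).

Answer: 111302303/1048576

Derivation:
(0,0): OLD=80 → NEW=0, ERR=80
(0,1): OLD=136 → NEW=255, ERR=-119
(0,2): OLD=1391/16 → NEW=0, ERR=1391/16
(0,3): OLD=55561/256 → NEW=255, ERR=-9719/256
(0,4): OLD=767551/4096 → NEW=255, ERR=-276929/4096
(1,0): OLD=1211/16 → NEW=0, ERR=1211/16
(1,1): OLD=15005/128 → NEW=0, ERR=15005/128
(1,2): OLD=810593/4096 → NEW=255, ERR=-233887/4096
(1,3): OLD=1948237/16384 → NEW=0, ERR=1948237/16384
(1,4): OLD=62003015/262144 → NEW=255, ERR=-4843705/262144
(2,0): OLD=259343/2048 → NEW=0, ERR=259343/2048
(2,1): OLD=12717845/65536 → NEW=255, ERR=-3993835/65536
(2,2): OLD=136437119/1048576 → NEW=255, ERR=-130949761/1048576
(2,3): OLD=2440914701/16777216 → NEW=255, ERR=-1837275379/16777216
(2,4): OLD=41271172635/268435456 → NEW=255, ERR=-27179868645/268435456
(3,0): OLD=111302303/1048576 → NEW=0, ERR=111302303/1048576
Target (3,0): original=78, with diffused error = 111302303/1048576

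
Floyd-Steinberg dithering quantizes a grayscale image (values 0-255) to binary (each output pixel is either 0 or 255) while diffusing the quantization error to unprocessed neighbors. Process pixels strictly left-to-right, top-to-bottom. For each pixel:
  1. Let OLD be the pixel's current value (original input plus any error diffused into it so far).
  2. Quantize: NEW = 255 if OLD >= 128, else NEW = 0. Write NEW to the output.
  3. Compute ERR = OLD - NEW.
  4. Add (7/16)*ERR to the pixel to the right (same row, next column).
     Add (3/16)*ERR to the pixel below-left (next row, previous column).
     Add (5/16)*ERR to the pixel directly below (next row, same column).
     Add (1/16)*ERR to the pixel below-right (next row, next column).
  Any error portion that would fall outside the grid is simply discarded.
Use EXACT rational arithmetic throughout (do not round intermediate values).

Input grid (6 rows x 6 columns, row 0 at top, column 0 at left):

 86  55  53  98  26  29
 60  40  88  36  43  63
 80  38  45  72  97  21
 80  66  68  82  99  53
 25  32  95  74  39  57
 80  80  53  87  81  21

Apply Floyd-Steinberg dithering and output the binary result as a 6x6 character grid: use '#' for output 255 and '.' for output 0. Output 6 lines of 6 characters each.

Answer: ...#..
.#....
....#.
.#.#..
......
.#.#..

Derivation:
(0,0): OLD=86 → NEW=0, ERR=86
(0,1): OLD=741/8 → NEW=0, ERR=741/8
(0,2): OLD=11971/128 → NEW=0, ERR=11971/128
(0,3): OLD=284501/2048 → NEW=255, ERR=-237739/2048
(0,4): OLD=-812205/32768 → NEW=0, ERR=-812205/32768
(0,5): OLD=9518917/524288 → NEW=0, ERR=9518917/524288
(1,0): OLD=13343/128 → NEW=0, ERR=13343/128
(1,1): OLD=140761/1024 → NEW=255, ERR=-120359/1024
(1,2): OLD=1632717/32768 → NEW=0, ERR=1632717/32768
(1,3): OLD=2978057/131072 → NEW=0, ERR=2978057/131072
(1,4): OLD=346814907/8388608 → NEW=0, ERR=346814907/8388608
(1,5): OLD=11437010093/134217728 → NEW=0, ERR=11437010093/134217728
(2,0): OLD=1483363/16384 → NEW=0, ERR=1483363/16384
(2,1): OLD=29746545/524288 → NEW=0, ERR=29746545/524288
(2,2): OLD=690443411/8388608 → NEW=0, ERR=690443411/8388608
(2,3): OLD=8454089403/67108864 → NEW=0, ERR=8454089403/67108864
(2,4): OLD=391768918705/2147483648 → NEW=255, ERR=-155839411535/2147483648
(2,5): OLD=634424048615/34359738368 → NEW=0, ERR=634424048615/34359738368
(3,0): OLD=997666355/8388608 → NEW=0, ERR=997666355/8388608
(3,1): OLD=10526285111/67108864 → NEW=255, ERR=-6586475209/67108864
(3,2): OLD=41848339989/536870912 → NEW=0, ERR=41848339989/536870912
(3,3): OLD=5051141648959/34359738368 → NEW=255, ERR=-3710591634881/34359738368
(3,4): OLD=11108148564063/274877906944 → NEW=0, ERR=11108148564063/274877906944
(3,5): OLD=316283022305073/4398046511104 → NEW=0, ERR=316283022305073/4398046511104
(4,0): OLD=46990774173/1073741824 → NEW=0, ERR=46990774173/1073741824
(4,1): OLD=730564549753/17179869184 → NEW=0, ERR=730564549753/17179869184
(4,2): OLD=61342124600731/549755813888 → NEW=0, ERR=61342124600731/549755813888
(4,3): OLD=892960016591143/8796093022208 → NEW=0, ERR=892960016591143/8796093022208
(4,4): OLD=14464572607546775/140737488355328 → NEW=0, ERR=14464572607546775/140737488355328
(4,5): OLD=285897253266498497/2251799813685248 → NEW=0, ERR=285897253266498497/2251799813685248
(5,0): OLD=27941188138619/274877906944 → NEW=0, ERR=27941188138619/274877906944
(5,1): OLD=1419840053856555/8796093022208 → NEW=255, ERR=-823163666806485/8796093022208
(5,2): OLD=4828620141246217/70368744177664 → NEW=0, ERR=4828620141246217/70368744177664
(5,3): OLD=394041368815782515/2251799813685248 → NEW=255, ERR=-180167583673955725/2251799813685248
(5,4): OLD=487576850683620179/4503599627370496 → NEW=0, ERR=487576850683620179/4503599627370496
(5,5): OLD=8248086285688309679/72057594037927936 → NEW=0, ERR=8248086285688309679/72057594037927936
Row 0: ...#..
Row 1: .#....
Row 2: ....#.
Row 3: .#.#..
Row 4: ......
Row 5: .#.#..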